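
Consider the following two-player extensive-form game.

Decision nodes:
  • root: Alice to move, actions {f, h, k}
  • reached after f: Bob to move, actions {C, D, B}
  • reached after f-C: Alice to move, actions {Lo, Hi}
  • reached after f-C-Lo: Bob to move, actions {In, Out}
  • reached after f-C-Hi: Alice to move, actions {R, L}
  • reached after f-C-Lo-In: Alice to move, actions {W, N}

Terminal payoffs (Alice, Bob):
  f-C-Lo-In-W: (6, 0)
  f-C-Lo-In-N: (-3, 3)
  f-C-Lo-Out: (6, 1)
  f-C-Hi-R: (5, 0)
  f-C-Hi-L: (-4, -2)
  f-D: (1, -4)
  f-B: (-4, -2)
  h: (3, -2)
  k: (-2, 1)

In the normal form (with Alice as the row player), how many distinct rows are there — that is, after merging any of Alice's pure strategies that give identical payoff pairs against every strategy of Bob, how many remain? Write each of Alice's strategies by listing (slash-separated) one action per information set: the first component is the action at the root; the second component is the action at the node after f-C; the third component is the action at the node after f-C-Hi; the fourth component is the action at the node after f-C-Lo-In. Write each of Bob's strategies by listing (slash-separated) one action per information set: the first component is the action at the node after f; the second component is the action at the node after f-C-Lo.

6

Alice has 24 pure strategies: f/Lo/R/W, f/Lo/R/N, f/Lo/L/W, f/Lo/L/N, f/Hi/R/W, f/Hi/R/N, f/Hi/L/W, f/Hi/L/N, h/Lo/R/W, h/Lo/R/N, h/Lo/L/W, h/Lo/L/N, h/Hi/R/W, h/Hi/R/N, h/Hi/L/W, h/Hi/L/N, k/Lo/R/W, k/Lo/R/N, k/Lo/L/W, k/Lo/L/N, k/Hi/R/W, k/Hi/R/N, k/Hi/L/W, k/Hi/L/N. Columns: C/In, C/Out, D/In, D/Out, B/In, B/Out.
{f/Lo/R/W, f/Lo/L/W} → row (6,0) (6,1) (1,-4) (1,-4) (-4,-2) (-4,-2)
{f/Lo/R/N, f/Lo/L/N} → row (-3,3) (6,1) (1,-4) (1,-4) (-4,-2) (-4,-2)
{f/Hi/R/W, f/Hi/R/N} → row (5,0) (5,0) (1,-4) (1,-4) (-4,-2) (-4,-2)
{f/Hi/L/W, f/Hi/L/N} → row (-4,-2) (-4,-2) (1,-4) (1,-4) (-4,-2) (-4,-2)
{h/Lo/R/W, h/Lo/R/N, h/Lo/L/W, h/Lo/L/N, h/Hi/R/W, h/Hi/R/N, h/Hi/L/W, h/Hi/L/N} → row (3,-2) (3,-2) (3,-2) (3,-2) (3,-2) (3,-2)
{k/Lo/R/W, k/Lo/R/N, k/Lo/L/W, k/Lo/L/N, k/Hi/R/W, k/Hi/R/N, k/Hi/L/W, k/Hi/L/N} → row (-2,1) (-2,1) (-2,1) (-2,1) (-2,1) (-2,1)
That's 6 distinct rows out of 24 strategies.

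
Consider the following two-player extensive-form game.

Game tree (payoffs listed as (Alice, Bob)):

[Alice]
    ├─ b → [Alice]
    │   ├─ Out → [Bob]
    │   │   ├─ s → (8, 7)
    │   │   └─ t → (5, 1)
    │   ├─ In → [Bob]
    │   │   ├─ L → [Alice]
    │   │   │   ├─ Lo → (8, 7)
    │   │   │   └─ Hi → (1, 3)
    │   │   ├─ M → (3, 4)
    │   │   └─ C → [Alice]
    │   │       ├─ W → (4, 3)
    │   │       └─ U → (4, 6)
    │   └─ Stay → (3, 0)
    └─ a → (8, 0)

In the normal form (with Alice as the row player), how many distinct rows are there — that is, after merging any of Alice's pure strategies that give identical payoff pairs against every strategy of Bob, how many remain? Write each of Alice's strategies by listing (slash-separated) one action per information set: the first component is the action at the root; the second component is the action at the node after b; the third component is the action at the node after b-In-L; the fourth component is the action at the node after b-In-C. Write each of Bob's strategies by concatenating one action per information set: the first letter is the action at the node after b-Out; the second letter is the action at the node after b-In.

Alice has 24 pure strategies: b/Out/Lo/W, b/Out/Lo/U, b/Out/Hi/W, b/Out/Hi/U, b/In/Lo/W, b/In/Lo/U, b/In/Hi/W, b/In/Hi/U, b/Stay/Lo/W, b/Stay/Lo/U, b/Stay/Hi/W, b/Stay/Hi/U, a/Out/Lo/W, a/Out/Lo/U, a/Out/Hi/W, a/Out/Hi/U, a/In/Lo/W, a/In/Lo/U, a/In/Hi/W, a/In/Hi/U, a/Stay/Lo/W, a/Stay/Lo/U, a/Stay/Hi/W, a/Stay/Hi/U. Columns: sL, sM, sC, tL, tM, tC.
{b/Out/Lo/W, b/Out/Lo/U, b/Out/Hi/W, b/Out/Hi/U} → row (8,7) (8,7) (8,7) (5,1) (5,1) (5,1)
{b/In/Lo/W} → row (8,7) (3,4) (4,3) (8,7) (3,4) (4,3)
{b/In/Lo/U} → row (8,7) (3,4) (4,6) (8,7) (3,4) (4,6)
{b/In/Hi/W} → row (1,3) (3,4) (4,3) (1,3) (3,4) (4,3)
{b/In/Hi/U} → row (1,3) (3,4) (4,6) (1,3) (3,4) (4,6)
{b/Stay/Lo/W, b/Stay/Lo/U, b/Stay/Hi/W, b/Stay/Hi/U} → row (3,0) (3,0) (3,0) (3,0) (3,0) (3,0)
{a/Out/Lo/W, a/Out/Lo/U, a/Out/Hi/W, a/Out/Hi/U, a/In/Lo/W, a/In/Lo/U, a/In/Hi/W, a/In/Hi/U, a/Stay/Lo/W, a/Stay/Lo/U, a/Stay/Hi/W, a/Stay/Hi/U} → row (8,0) (8,0) (8,0) (8,0) (8,0) (8,0)
That's 7 distinct rows out of 24 strategies.

7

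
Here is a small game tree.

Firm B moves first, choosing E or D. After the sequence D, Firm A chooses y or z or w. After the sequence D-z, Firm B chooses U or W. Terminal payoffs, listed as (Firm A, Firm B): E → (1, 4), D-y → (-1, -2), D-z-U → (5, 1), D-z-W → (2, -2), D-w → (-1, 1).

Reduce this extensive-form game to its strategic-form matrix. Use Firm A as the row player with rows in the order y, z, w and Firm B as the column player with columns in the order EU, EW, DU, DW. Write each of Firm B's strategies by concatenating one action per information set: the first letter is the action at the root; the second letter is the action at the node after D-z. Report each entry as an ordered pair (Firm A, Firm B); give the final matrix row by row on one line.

Row y: EU→(1,4), EW→(1,4), DU→(-1,-2), DW→(-1,-2)
Row z: EU→(1,4), EW→(1,4), DU→(5,1), DW→(2,-2)
Row w: EU→(1,4), EW→(1,4), DU→(-1,1), DW→(-1,1)

y: (1,4) (1,4) (-1,-2) (-1,-2) | z: (1,4) (1,4) (5,1) (2,-2) | w: (1,4) (1,4) (-1,1) (-1,1)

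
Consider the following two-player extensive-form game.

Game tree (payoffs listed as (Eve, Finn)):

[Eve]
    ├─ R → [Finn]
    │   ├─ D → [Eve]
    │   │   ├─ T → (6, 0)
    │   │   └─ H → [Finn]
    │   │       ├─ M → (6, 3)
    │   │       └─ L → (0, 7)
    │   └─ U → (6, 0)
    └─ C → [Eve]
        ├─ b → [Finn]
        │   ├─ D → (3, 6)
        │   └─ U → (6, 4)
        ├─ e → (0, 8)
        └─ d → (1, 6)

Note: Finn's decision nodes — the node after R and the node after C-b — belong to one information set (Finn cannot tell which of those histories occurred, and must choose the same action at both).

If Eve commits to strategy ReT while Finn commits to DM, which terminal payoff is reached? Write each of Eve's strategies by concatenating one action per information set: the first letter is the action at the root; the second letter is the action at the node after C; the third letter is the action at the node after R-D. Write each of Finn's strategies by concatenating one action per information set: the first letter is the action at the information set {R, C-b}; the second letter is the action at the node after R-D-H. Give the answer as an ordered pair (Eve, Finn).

Trace the play path from the root:
  Eve plays R
  Finn plays D at [R]
  Eve plays T at [R-D]
→ terminal payoff (6, 0).
(Eve's choice at the node after C is never reached on this path, so it doesn't affect the outcome.)

(6, 0)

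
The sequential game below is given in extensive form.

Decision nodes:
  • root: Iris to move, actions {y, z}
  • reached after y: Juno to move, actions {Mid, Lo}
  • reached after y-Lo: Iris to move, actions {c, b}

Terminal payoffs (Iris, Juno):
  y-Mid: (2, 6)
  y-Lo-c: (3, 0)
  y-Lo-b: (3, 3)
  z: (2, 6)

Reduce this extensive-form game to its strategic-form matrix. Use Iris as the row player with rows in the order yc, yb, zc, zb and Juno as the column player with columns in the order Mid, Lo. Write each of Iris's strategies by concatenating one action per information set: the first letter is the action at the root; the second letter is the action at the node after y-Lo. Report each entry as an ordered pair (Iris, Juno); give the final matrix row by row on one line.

yc: (2,6) (3,0) | yb: (2,6) (3,3) | zc: (2,6) (2,6) | zb: (2,6) (2,6)

Row yc: Mid→(2,6), Lo→(3,0)
Row yb: Mid→(2,6), Lo→(3,3)
Row zc: Mid→(2,6), Lo→(2,6)
Row zb: Mid→(2,6), Lo→(2,6)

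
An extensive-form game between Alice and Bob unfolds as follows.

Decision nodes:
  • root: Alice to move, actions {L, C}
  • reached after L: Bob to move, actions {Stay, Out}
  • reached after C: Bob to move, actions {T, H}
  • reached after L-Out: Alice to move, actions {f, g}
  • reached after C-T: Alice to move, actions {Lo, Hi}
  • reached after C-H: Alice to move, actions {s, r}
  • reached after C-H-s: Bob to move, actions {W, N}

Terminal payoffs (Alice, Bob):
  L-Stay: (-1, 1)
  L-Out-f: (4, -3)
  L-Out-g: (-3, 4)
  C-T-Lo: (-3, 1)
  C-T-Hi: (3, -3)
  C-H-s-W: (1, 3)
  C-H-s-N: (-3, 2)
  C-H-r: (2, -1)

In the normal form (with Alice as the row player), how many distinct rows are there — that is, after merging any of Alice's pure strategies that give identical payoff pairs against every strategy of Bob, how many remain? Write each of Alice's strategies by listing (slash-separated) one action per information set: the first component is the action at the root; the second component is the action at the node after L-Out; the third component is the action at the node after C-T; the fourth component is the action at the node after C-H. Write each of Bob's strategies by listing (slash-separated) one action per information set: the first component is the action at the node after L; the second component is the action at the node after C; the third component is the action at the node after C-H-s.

6

Alice has 16 pure strategies: L/f/Lo/s, L/f/Lo/r, L/f/Hi/s, L/f/Hi/r, L/g/Lo/s, L/g/Lo/r, L/g/Hi/s, L/g/Hi/r, C/f/Lo/s, C/f/Lo/r, C/f/Hi/s, C/f/Hi/r, C/g/Lo/s, C/g/Lo/r, C/g/Hi/s, C/g/Hi/r. Columns: Stay/T/W, Stay/T/N, Stay/H/W, Stay/H/N, Out/T/W, Out/T/N, Out/H/W, Out/H/N.
{L/f/Lo/s, L/f/Lo/r, L/f/Hi/s, L/f/Hi/r} → row (-1,1) (-1,1) (-1,1) (-1,1) (4,-3) (4,-3) (4,-3) (4,-3)
{L/g/Lo/s, L/g/Lo/r, L/g/Hi/s, L/g/Hi/r} → row (-1,1) (-1,1) (-1,1) (-1,1) (-3,4) (-3,4) (-3,4) (-3,4)
{C/f/Lo/s, C/g/Lo/s} → row (-3,1) (-3,1) (1,3) (-3,2) (-3,1) (-3,1) (1,3) (-3,2)
{C/f/Lo/r, C/g/Lo/r} → row (-3,1) (-3,1) (2,-1) (2,-1) (-3,1) (-3,1) (2,-1) (2,-1)
{C/f/Hi/s, C/g/Hi/s} → row (3,-3) (3,-3) (1,3) (-3,2) (3,-3) (3,-3) (1,3) (-3,2)
{C/f/Hi/r, C/g/Hi/r} → row (3,-3) (3,-3) (2,-1) (2,-1) (3,-3) (3,-3) (2,-1) (2,-1)
That's 6 distinct rows out of 16 strategies.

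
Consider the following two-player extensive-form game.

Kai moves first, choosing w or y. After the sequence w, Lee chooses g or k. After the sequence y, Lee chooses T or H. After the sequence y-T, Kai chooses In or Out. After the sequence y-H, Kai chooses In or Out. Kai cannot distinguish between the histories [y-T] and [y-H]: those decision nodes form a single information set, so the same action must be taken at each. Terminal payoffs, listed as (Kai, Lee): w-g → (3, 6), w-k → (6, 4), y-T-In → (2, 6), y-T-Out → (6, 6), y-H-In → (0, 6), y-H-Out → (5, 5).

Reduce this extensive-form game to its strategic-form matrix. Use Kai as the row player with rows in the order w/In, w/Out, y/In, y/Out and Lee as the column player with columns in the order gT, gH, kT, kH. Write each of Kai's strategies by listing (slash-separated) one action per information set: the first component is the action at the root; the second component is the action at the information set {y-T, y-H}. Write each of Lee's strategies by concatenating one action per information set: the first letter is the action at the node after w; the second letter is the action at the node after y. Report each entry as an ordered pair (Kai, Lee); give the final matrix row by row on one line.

Row w/In: gT→(3,6), gH→(3,6), kT→(6,4), kH→(6,4)
Row w/Out: gT→(3,6), gH→(3,6), kT→(6,4), kH→(6,4)
Row y/In: gT→(2,6), gH→(0,6), kT→(2,6), kH→(0,6)
Row y/Out: gT→(6,6), gH→(5,5), kT→(6,6), kH→(5,5)

w/In: (3,6) (3,6) (6,4) (6,4) | w/Out: (3,6) (3,6) (6,4) (6,4) | y/In: (2,6) (0,6) (2,6) (0,6) | y/Out: (6,6) (5,5) (6,6) (5,5)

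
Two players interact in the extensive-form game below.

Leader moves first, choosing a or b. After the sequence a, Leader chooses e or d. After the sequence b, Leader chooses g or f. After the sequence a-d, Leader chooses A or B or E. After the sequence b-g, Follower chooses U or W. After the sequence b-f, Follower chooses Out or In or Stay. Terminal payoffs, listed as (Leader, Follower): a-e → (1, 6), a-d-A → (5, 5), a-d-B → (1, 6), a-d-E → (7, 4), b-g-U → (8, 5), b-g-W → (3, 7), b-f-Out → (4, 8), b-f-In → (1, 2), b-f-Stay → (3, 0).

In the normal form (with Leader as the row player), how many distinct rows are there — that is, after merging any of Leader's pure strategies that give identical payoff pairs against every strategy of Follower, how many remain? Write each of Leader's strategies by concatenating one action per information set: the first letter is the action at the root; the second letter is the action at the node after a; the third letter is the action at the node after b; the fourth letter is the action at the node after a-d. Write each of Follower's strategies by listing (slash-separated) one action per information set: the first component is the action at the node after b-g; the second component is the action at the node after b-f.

5

Leader has 24 pure strategies: aegA, aegB, aegE, aefA, aefB, aefE, adgA, adgB, adgE, adfA, adfB, adfE, begA, begB, begE, befA, befB, befE, bdgA, bdgB, bdgE, bdfA, bdfB, bdfE. Columns: U/Out, U/In, U/Stay, W/Out, W/In, W/Stay.
{aegA, aegB, aegE, aefA, aefB, aefE, adgB, adfB} → row (1,6) (1,6) (1,6) (1,6) (1,6) (1,6)
{adgA, adfA} → row (5,5) (5,5) (5,5) (5,5) (5,5) (5,5)
{adgE, adfE} → row (7,4) (7,4) (7,4) (7,4) (7,4) (7,4)
{begA, begB, begE, bdgA, bdgB, bdgE} → row (8,5) (8,5) (8,5) (3,7) (3,7) (3,7)
{befA, befB, befE, bdfA, bdfB, bdfE} → row (4,8) (1,2) (3,0) (4,8) (1,2) (3,0)
That's 5 distinct rows out of 24 strategies.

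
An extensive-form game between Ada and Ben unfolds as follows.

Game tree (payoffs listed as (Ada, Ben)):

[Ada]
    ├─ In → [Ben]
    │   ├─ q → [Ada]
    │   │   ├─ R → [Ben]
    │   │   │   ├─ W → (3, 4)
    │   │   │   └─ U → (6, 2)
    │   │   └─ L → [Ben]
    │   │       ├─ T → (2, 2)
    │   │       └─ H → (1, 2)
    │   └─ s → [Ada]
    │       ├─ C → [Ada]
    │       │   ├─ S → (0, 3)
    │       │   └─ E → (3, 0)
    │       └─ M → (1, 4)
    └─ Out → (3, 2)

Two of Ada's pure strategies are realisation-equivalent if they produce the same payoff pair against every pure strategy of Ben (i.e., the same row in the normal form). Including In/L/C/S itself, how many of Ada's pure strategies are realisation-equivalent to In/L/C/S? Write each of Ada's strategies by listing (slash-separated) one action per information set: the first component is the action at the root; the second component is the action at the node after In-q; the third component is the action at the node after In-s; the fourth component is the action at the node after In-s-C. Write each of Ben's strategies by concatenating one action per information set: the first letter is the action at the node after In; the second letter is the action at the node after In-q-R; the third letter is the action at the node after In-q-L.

1

Row for In/L/C/S (columns qWT, qWH, qUT, qUH, sWT, sWH, sUT, sUH): (2,2) (1,2) (2,2) (1,2) (0,3) (0,3) (0,3) (0,3).
Every one of Ada's information sets is on the play path for some reply by Ben when Ada follows In/L/C/S.
Changing the action at any of them therefore changes at least one column, so only In/L/C/S itself gives this row.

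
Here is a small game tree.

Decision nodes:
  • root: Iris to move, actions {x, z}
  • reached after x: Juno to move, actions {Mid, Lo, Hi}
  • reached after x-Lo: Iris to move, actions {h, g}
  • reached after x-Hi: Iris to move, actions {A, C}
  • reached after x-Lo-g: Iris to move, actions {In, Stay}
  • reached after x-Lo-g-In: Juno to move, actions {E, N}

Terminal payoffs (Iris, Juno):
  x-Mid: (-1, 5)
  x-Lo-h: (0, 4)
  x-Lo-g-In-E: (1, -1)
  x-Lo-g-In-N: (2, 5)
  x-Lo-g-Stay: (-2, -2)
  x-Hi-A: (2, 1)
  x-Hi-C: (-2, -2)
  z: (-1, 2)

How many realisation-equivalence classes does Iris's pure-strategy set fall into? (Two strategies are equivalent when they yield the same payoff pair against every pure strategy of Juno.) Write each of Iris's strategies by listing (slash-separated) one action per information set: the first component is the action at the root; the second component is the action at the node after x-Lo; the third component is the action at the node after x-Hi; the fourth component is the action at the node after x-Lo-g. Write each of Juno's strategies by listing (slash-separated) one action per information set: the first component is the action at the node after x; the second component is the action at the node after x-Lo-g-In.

Iris has 16 pure strategies: x/h/A/In, x/h/A/Stay, x/h/C/In, x/h/C/Stay, x/g/A/In, x/g/A/Stay, x/g/C/In, x/g/C/Stay, z/h/A/In, z/h/A/Stay, z/h/C/In, z/h/C/Stay, z/g/A/In, z/g/A/Stay, z/g/C/In, z/g/C/Stay. Columns: Mid/E, Mid/N, Lo/E, Lo/N, Hi/E, Hi/N.
{x/h/A/In, x/h/A/Stay} → row (-1,5) (-1,5) (0,4) (0,4) (2,1) (2,1)
{x/h/C/In, x/h/C/Stay} → row (-1,5) (-1,5) (0,4) (0,4) (-2,-2) (-2,-2)
{x/g/A/In} → row (-1,5) (-1,5) (1,-1) (2,5) (2,1) (2,1)
{x/g/A/Stay} → row (-1,5) (-1,5) (-2,-2) (-2,-2) (2,1) (2,1)
{x/g/C/In} → row (-1,5) (-1,5) (1,-1) (2,5) (-2,-2) (-2,-2)
{x/g/C/Stay} → row (-1,5) (-1,5) (-2,-2) (-2,-2) (-2,-2) (-2,-2)
{z/h/A/In, z/h/A/Stay, z/h/C/In, z/h/C/Stay, z/g/A/In, z/g/A/Stay, z/g/C/In, z/g/C/Stay} → row (-1,2) (-1,2) (-1,2) (-1,2) (-1,2) (-1,2)
That's 7 distinct rows out of 16 strategies.

7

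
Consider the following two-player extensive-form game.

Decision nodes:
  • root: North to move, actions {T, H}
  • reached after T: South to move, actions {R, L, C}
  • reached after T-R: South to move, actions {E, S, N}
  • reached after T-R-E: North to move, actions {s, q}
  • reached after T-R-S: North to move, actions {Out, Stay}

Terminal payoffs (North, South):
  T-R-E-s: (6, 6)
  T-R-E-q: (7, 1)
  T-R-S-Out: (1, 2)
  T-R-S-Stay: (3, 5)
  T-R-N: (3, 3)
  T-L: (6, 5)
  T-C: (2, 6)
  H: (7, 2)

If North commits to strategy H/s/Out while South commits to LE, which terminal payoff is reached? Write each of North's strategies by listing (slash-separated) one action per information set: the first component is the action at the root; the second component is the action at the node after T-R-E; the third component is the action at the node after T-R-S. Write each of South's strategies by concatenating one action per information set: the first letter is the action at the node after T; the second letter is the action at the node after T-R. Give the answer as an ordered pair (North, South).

(7, 2)

Trace the play path from the root:
  North plays H
→ terminal payoff (7, 2).
(North's choice at the node after T-R-E is never reached on this path, so it doesn't affect the outcome.)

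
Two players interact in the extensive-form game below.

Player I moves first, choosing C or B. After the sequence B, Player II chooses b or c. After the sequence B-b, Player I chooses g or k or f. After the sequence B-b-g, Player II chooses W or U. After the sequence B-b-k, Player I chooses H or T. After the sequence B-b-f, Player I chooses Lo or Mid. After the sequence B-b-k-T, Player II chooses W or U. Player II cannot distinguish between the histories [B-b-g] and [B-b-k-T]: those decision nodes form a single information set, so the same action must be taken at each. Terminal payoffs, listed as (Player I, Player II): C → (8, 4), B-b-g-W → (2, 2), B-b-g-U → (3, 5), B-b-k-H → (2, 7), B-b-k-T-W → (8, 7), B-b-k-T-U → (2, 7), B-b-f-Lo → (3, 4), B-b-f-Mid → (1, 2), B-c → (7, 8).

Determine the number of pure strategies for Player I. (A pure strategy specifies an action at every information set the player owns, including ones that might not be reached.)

24

Player I owns the root with actions {C, B} — two choices.
Player I owns the node after B-b with actions {g, k, f} — three choices.
Player I owns the node after B-b-k with actions {H, T} — two choices.
Player I owns the node after B-b-f with actions {Lo, Mid} — two choices.
A pure strategy fixes one action at each information set independently, so the count is the product 2 × 3 × 2 × 2 = 24.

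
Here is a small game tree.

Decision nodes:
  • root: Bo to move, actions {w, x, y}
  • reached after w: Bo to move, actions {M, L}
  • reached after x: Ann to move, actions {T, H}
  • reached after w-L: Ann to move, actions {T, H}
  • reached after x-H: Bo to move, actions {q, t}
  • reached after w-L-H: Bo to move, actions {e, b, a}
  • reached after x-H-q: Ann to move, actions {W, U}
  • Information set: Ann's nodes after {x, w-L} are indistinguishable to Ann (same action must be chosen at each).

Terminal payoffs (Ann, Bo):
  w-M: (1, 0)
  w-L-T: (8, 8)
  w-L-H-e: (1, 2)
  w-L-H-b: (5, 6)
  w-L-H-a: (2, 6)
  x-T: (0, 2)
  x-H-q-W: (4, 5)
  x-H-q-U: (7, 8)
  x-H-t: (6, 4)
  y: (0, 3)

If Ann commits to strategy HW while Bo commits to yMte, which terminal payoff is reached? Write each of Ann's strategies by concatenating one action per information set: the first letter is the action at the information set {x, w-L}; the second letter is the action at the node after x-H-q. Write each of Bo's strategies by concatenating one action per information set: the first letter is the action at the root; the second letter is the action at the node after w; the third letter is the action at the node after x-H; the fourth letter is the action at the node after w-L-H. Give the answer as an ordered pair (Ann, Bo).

Trace the play path from the root:
  Bo plays y
→ terminal payoff (0, 3).
(Ann's choice at the information set {x, w-L} is never reached on this path, so it doesn't affect the outcome.)

(0, 3)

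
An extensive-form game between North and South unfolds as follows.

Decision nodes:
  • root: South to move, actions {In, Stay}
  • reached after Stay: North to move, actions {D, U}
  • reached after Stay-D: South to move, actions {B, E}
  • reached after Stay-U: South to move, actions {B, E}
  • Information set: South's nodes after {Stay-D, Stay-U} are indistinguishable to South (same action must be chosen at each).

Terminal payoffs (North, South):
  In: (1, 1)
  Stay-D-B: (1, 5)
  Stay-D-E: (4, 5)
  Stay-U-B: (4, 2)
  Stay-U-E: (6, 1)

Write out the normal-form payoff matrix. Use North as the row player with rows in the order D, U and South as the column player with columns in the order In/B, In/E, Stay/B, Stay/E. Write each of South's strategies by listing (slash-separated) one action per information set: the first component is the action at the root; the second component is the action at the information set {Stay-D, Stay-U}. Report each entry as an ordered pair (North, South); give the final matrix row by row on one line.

D: (1,1) (1,1) (1,5) (4,5) | U: (1,1) (1,1) (4,2) (6,1)

Row D: In/B→(1,1), In/E→(1,1), Stay/B→(1,5), Stay/E→(4,5)
Row U: In/B→(1,1), In/E→(1,1), Stay/B→(4,2), Stay/E→(6,1)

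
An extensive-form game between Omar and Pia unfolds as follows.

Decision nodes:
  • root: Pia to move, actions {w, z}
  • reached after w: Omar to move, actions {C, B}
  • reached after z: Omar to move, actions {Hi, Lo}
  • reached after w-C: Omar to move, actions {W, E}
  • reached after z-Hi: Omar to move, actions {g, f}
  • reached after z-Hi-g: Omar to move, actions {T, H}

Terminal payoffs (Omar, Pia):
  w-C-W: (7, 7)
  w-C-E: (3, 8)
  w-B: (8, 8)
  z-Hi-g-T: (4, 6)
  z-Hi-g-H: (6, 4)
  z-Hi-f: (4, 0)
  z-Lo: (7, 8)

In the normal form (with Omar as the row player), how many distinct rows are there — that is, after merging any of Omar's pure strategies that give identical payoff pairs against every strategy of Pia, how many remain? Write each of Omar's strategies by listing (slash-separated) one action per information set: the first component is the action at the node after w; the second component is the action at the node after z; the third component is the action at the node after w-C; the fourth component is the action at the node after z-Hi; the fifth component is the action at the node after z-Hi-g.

12

Omar has 32 pure strategies: C/Hi/W/g/T, C/Hi/W/g/H, C/Hi/W/f/T, C/Hi/W/f/H, C/Hi/E/g/T, C/Hi/E/g/H, C/Hi/E/f/T, C/Hi/E/f/H, C/Lo/W/g/T, C/Lo/W/g/H, C/Lo/W/f/T, C/Lo/W/f/H, C/Lo/E/g/T, C/Lo/E/g/H, C/Lo/E/f/T, C/Lo/E/f/H, B/Hi/W/g/T, B/Hi/W/g/H, B/Hi/W/f/T, B/Hi/W/f/H, B/Hi/E/g/T, B/Hi/E/g/H, B/Hi/E/f/T, B/Hi/E/f/H, B/Lo/W/g/T, B/Lo/W/g/H, B/Lo/W/f/T, B/Lo/W/f/H, B/Lo/E/g/T, B/Lo/E/g/H, B/Lo/E/f/T, B/Lo/E/f/H. Columns: w, z.
{C/Hi/W/g/T} → row (7,7) (4,6)
{C/Hi/W/g/H} → row (7,7) (6,4)
{C/Hi/W/f/T, C/Hi/W/f/H} → row (7,7) (4,0)
{C/Hi/E/g/T} → row (3,8) (4,6)
{C/Hi/E/g/H} → row (3,8) (6,4)
{C/Hi/E/f/T, C/Hi/E/f/H} → row (3,8) (4,0)
{C/Lo/W/g/T, C/Lo/W/g/H, C/Lo/W/f/T, C/Lo/W/f/H} → row (7,7) (7,8)
{C/Lo/E/g/T, C/Lo/E/g/H, C/Lo/E/f/T, C/Lo/E/f/H} → row (3,8) (7,8)
{B/Hi/W/g/T, B/Hi/E/g/T} → row (8,8) (4,6)
{B/Hi/W/g/H, B/Hi/E/g/H} → row (8,8) (6,4)
{B/Hi/W/f/T, B/Hi/W/f/H, B/Hi/E/f/T, B/Hi/E/f/H} → row (8,8) (4,0)
{B/Lo/W/g/T, B/Lo/W/g/H, B/Lo/W/f/T, B/Lo/W/f/H, B/Lo/E/g/T, B/Lo/E/g/H, B/Lo/E/f/T, B/Lo/E/f/H} → row (8,8) (7,8)
That's 12 distinct rows out of 32 strategies.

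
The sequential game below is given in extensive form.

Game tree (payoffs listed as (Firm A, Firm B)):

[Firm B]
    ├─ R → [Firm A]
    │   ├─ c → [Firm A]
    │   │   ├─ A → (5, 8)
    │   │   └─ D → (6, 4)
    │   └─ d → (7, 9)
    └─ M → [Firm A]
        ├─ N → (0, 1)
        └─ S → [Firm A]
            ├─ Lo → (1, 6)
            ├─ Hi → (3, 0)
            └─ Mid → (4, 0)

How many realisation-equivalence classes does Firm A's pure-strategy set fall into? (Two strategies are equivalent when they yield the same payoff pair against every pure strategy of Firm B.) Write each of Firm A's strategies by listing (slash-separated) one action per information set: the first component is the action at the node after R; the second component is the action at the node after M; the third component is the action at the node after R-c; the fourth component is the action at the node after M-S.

12

Firm A has 24 pure strategies: c/N/A/Lo, c/N/A/Hi, c/N/A/Mid, c/N/D/Lo, c/N/D/Hi, c/N/D/Mid, c/S/A/Lo, c/S/A/Hi, c/S/A/Mid, c/S/D/Lo, c/S/D/Hi, c/S/D/Mid, d/N/A/Lo, d/N/A/Hi, d/N/A/Mid, d/N/D/Lo, d/N/D/Hi, d/N/D/Mid, d/S/A/Lo, d/S/A/Hi, d/S/A/Mid, d/S/D/Lo, d/S/D/Hi, d/S/D/Mid. Columns: R, M.
{c/N/A/Lo, c/N/A/Hi, c/N/A/Mid} → row (5,8) (0,1)
{c/N/D/Lo, c/N/D/Hi, c/N/D/Mid} → row (6,4) (0,1)
{c/S/A/Lo} → row (5,8) (1,6)
{c/S/A/Hi} → row (5,8) (3,0)
{c/S/A/Mid} → row (5,8) (4,0)
{c/S/D/Lo} → row (6,4) (1,6)
{c/S/D/Hi} → row (6,4) (3,0)
{c/S/D/Mid} → row (6,4) (4,0)
{d/N/A/Lo, d/N/A/Hi, d/N/A/Mid, d/N/D/Lo, d/N/D/Hi, d/N/D/Mid} → row (7,9) (0,1)
{d/S/A/Lo, d/S/D/Lo} → row (7,9) (1,6)
{d/S/A/Hi, d/S/D/Hi} → row (7,9) (3,0)
{d/S/A/Mid, d/S/D/Mid} → row (7,9) (4,0)
That's 12 distinct rows out of 24 strategies.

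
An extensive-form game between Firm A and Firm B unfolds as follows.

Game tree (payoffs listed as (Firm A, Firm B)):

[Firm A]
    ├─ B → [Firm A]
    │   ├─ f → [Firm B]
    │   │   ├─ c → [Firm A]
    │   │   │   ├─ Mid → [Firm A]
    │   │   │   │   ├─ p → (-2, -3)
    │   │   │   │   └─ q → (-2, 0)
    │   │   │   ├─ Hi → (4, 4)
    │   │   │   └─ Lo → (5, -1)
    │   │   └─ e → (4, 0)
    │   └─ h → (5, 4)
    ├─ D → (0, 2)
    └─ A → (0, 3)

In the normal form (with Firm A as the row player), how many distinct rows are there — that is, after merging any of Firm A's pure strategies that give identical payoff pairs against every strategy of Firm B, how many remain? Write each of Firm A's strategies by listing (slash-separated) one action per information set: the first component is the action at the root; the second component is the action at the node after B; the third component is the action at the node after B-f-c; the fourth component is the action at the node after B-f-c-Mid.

7

Firm A has 36 pure strategies: B/f/Mid/p, B/f/Mid/q, B/f/Hi/p, B/f/Hi/q, B/f/Lo/p, B/f/Lo/q, B/h/Mid/p, B/h/Mid/q, B/h/Hi/p, B/h/Hi/q, B/h/Lo/p, B/h/Lo/q, D/f/Mid/p, D/f/Mid/q, D/f/Hi/p, D/f/Hi/q, D/f/Lo/p, D/f/Lo/q, D/h/Mid/p, D/h/Mid/q, D/h/Hi/p, D/h/Hi/q, D/h/Lo/p, D/h/Lo/q, A/f/Mid/p, A/f/Mid/q, A/f/Hi/p, A/f/Hi/q, A/f/Lo/p, A/f/Lo/q, A/h/Mid/p, A/h/Mid/q, A/h/Hi/p, A/h/Hi/q, A/h/Lo/p, A/h/Lo/q. Columns: c, e.
{B/f/Mid/p} → row (-2,-3) (4,0)
{B/f/Mid/q} → row (-2,0) (4,0)
{B/f/Hi/p, B/f/Hi/q} → row (4,4) (4,0)
{B/f/Lo/p, B/f/Lo/q} → row (5,-1) (4,0)
{B/h/Mid/p, B/h/Mid/q, B/h/Hi/p, B/h/Hi/q, B/h/Lo/p, B/h/Lo/q} → row (5,4) (5,4)
{D/f/Mid/p, D/f/Mid/q, D/f/Hi/p, D/f/Hi/q, D/f/Lo/p, D/f/Lo/q, D/h/Mid/p, D/h/Mid/q, D/h/Hi/p, D/h/Hi/q, D/h/Lo/p, D/h/Lo/q} → row (0,2) (0,2)
{A/f/Mid/p, A/f/Mid/q, A/f/Hi/p, A/f/Hi/q, A/f/Lo/p, A/f/Lo/q, A/h/Mid/p, A/h/Mid/q, A/h/Hi/p, A/h/Hi/q, A/h/Lo/p, A/h/Lo/q} → row (0,3) (0,3)
That's 7 distinct rows out of 36 strategies.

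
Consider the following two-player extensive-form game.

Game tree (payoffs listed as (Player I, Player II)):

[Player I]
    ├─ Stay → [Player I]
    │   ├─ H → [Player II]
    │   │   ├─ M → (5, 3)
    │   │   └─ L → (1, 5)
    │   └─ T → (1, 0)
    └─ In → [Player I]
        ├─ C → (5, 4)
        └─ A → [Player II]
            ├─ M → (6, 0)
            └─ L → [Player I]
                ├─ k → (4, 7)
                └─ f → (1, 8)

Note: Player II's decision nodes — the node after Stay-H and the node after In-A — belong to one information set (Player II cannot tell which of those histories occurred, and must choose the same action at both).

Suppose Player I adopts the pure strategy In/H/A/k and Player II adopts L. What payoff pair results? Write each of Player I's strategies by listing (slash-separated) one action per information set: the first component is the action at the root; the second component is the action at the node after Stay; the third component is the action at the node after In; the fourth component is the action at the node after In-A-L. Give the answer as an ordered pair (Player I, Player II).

(4, 7)

Trace the play path from the root:
  Player I plays In
  Player I plays A at [In]
  Player II plays L at [In-A]
  Player I plays k at [In-A-L]
→ terminal payoff (4, 7).
(Player I's choice at the node after Stay is never reached on this path, so it doesn't affect the outcome.)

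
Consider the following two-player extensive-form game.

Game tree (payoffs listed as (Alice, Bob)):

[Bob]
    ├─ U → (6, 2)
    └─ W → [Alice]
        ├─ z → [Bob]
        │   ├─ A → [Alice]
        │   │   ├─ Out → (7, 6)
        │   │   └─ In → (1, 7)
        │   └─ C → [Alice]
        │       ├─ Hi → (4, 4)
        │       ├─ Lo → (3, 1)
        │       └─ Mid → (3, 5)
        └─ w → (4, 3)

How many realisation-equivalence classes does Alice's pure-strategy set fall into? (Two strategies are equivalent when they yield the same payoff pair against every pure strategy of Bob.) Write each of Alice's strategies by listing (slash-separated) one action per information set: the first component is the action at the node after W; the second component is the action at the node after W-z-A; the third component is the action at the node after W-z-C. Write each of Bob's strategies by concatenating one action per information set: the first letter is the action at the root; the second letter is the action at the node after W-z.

Alice has 12 pure strategies: z/Out/Hi, z/Out/Lo, z/Out/Mid, z/In/Hi, z/In/Lo, z/In/Mid, w/Out/Hi, w/Out/Lo, w/Out/Mid, w/In/Hi, w/In/Lo, w/In/Mid. Columns: UA, UC, WA, WC.
{z/Out/Hi} → row (6,2) (6,2) (7,6) (4,4)
{z/Out/Lo} → row (6,2) (6,2) (7,6) (3,1)
{z/Out/Mid} → row (6,2) (6,2) (7,6) (3,5)
{z/In/Hi} → row (6,2) (6,2) (1,7) (4,4)
{z/In/Lo} → row (6,2) (6,2) (1,7) (3,1)
{z/In/Mid} → row (6,2) (6,2) (1,7) (3,5)
{w/Out/Hi, w/Out/Lo, w/Out/Mid, w/In/Hi, w/In/Lo, w/In/Mid} → row (6,2) (6,2) (4,3) (4,3)
That's 7 distinct rows out of 12 strategies.

7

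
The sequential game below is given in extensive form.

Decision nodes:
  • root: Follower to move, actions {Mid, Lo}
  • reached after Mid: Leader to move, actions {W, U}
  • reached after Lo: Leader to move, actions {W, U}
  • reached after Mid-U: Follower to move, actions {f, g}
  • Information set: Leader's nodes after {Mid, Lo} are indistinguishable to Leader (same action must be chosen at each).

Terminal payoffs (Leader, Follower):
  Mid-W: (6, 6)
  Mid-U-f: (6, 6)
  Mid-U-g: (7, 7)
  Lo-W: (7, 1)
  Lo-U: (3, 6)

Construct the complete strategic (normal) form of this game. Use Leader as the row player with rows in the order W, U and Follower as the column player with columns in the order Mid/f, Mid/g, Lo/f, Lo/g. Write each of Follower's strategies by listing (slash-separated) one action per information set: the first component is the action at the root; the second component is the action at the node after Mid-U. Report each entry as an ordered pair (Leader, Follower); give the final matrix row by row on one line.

Row W: Mid/f→(6,6), Mid/g→(6,6), Lo/f→(7,1), Lo/g→(7,1)
Row U: Mid/f→(6,6), Mid/g→(7,7), Lo/f→(3,6), Lo/g→(3,6)

W: (6,6) (6,6) (7,1) (7,1) | U: (6,6) (7,7) (3,6) (3,6)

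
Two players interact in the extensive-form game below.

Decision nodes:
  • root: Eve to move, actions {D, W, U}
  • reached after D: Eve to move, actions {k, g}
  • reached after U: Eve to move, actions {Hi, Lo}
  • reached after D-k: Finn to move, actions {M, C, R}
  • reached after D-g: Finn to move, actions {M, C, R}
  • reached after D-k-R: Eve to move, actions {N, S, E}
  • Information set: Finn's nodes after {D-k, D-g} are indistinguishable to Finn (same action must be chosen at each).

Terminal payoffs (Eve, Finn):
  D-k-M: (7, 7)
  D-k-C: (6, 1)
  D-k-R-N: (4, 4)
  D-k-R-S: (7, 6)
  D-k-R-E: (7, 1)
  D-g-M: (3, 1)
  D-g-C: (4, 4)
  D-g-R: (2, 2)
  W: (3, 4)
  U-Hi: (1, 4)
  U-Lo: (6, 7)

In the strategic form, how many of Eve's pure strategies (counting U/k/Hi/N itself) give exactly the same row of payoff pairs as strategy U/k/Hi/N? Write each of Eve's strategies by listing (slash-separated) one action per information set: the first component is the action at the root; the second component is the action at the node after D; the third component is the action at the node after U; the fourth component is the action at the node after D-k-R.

Row for U/k/Hi/N (columns M, C, R): (1,4) (1,4) (1,4).
Under U/k/Hi/N, Eve's choice at the node after D and at the node after D-k-R can never be reached regardless of what Finn does, so varying those choices leaves every outcome unchanged.
Holding the reachable choices fixed and varying the unreachable ones freely already gives 2 × 3 = 6 equivalent strategies.
No other strategy reproduces this row, so those 6 are the full class: U/k/Hi/N, U/k/Hi/S, U/k/Hi/E, U/g/Hi/N, U/g/Hi/S, U/g/Hi/E.

6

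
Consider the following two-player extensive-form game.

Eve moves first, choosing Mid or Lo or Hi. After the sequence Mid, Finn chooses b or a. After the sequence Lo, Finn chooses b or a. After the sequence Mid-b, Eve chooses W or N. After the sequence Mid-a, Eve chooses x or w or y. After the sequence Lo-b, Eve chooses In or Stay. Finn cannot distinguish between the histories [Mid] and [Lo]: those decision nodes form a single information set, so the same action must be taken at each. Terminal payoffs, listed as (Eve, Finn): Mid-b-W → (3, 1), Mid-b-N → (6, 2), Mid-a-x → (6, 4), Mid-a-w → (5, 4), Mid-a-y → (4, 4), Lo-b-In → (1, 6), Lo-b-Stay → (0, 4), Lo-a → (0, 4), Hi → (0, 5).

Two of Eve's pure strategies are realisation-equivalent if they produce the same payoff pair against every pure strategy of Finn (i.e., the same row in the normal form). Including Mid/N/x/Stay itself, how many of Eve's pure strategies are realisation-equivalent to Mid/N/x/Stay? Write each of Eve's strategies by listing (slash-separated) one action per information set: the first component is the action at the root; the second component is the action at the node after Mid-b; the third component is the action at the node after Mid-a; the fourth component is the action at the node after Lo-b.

2

Row for Mid/N/x/Stay (columns b, a): (6,2) (6,4).
Under Mid/N/x/Stay, Eve's choice at the node after Lo-b can never be reached regardless of what Finn does, so varying those choices leaves every outcome unchanged.
Holding the reachable choices fixed and varying the unreachable one freely already gives 2 equivalent strategies.
No other strategy reproduces this row, so those 2 are the full class: Mid/N/x/In, Mid/N/x/Stay.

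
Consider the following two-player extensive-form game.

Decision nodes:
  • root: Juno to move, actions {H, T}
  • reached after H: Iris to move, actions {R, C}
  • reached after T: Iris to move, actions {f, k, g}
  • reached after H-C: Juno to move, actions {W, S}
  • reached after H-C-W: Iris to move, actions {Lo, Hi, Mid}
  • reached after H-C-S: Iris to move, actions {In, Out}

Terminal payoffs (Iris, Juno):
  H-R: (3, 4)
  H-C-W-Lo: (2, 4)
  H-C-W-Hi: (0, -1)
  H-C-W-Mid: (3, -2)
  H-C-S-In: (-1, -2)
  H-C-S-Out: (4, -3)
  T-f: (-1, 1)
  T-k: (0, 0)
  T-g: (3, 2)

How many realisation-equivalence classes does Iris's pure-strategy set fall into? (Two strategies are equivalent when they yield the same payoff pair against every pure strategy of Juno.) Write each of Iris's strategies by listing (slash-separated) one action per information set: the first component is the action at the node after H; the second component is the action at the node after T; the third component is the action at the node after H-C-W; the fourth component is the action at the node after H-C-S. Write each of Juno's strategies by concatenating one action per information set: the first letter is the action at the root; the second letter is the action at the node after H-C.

Iris has 36 pure strategies: R/f/Lo/In, R/f/Lo/Out, R/f/Hi/In, R/f/Hi/Out, R/f/Mid/In, R/f/Mid/Out, R/k/Lo/In, R/k/Lo/Out, R/k/Hi/In, R/k/Hi/Out, R/k/Mid/In, R/k/Mid/Out, R/g/Lo/In, R/g/Lo/Out, R/g/Hi/In, R/g/Hi/Out, R/g/Mid/In, R/g/Mid/Out, C/f/Lo/In, C/f/Lo/Out, C/f/Hi/In, C/f/Hi/Out, C/f/Mid/In, C/f/Mid/Out, C/k/Lo/In, C/k/Lo/Out, C/k/Hi/In, C/k/Hi/Out, C/k/Mid/In, C/k/Mid/Out, C/g/Lo/In, C/g/Lo/Out, C/g/Hi/In, C/g/Hi/Out, C/g/Mid/In, C/g/Mid/Out. Columns: HW, HS, TW, TS.
{R/f/Lo/In, R/f/Lo/Out, R/f/Hi/In, R/f/Hi/Out, R/f/Mid/In, R/f/Mid/Out} → row (3,4) (3,4) (-1,1) (-1,1)
{R/k/Lo/In, R/k/Lo/Out, R/k/Hi/In, R/k/Hi/Out, R/k/Mid/In, R/k/Mid/Out} → row (3,4) (3,4) (0,0) (0,0)
{R/g/Lo/In, R/g/Lo/Out, R/g/Hi/In, R/g/Hi/Out, R/g/Mid/In, R/g/Mid/Out} → row (3,4) (3,4) (3,2) (3,2)
{C/f/Lo/In} → row (2,4) (-1,-2) (-1,1) (-1,1)
{C/f/Lo/Out} → row (2,4) (4,-3) (-1,1) (-1,1)
{C/f/Hi/In} → row (0,-1) (-1,-2) (-1,1) (-1,1)
{C/f/Hi/Out} → row (0,-1) (4,-3) (-1,1) (-1,1)
{C/f/Mid/In} → row (3,-2) (-1,-2) (-1,1) (-1,1)
{C/f/Mid/Out} → row (3,-2) (4,-3) (-1,1) (-1,1)
{C/k/Lo/In} → row (2,4) (-1,-2) (0,0) (0,0)
{C/k/Lo/Out} → row (2,4) (4,-3) (0,0) (0,0)
{C/k/Hi/In} → row (0,-1) (-1,-2) (0,0) (0,0)
{C/k/Hi/Out} → row (0,-1) (4,-3) (0,0) (0,0)
{C/k/Mid/In} → row (3,-2) (-1,-2) (0,0) (0,0)
{C/k/Mid/Out} → row (3,-2) (4,-3) (0,0) (0,0)
{C/g/Lo/In} → row (2,4) (-1,-2) (3,2) (3,2)
{C/g/Lo/Out} → row (2,4) (4,-3) (3,2) (3,2)
{C/g/Hi/In} → row (0,-1) (-1,-2) (3,2) (3,2)
{C/g/Hi/Out} → row (0,-1) (4,-3) (3,2) (3,2)
{C/g/Mid/In} → row (3,-2) (-1,-2) (3,2) (3,2)
{C/g/Mid/Out} → row (3,-2) (4,-3) (3,2) (3,2)
That's 21 distinct rows out of 36 strategies.

21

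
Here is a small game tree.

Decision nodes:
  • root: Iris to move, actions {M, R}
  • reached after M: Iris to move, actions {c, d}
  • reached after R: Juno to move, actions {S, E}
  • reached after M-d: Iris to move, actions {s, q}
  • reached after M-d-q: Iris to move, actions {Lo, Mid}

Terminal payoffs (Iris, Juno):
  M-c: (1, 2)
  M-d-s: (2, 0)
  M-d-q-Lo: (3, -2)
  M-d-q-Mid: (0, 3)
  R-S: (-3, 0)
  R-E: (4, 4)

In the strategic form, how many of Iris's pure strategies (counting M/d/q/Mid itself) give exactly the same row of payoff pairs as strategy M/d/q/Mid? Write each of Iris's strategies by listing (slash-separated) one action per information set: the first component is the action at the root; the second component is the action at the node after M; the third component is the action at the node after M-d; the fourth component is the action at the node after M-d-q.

Row for M/d/q/Mid (columns S, E): (0,3) (0,3).
Every one of Iris's information sets is on the play path for some reply by Juno when Iris follows M/d/q/Mid.
Changing the action at any of them therefore changes at least one column, so only M/d/q/Mid itself gives this row.

1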